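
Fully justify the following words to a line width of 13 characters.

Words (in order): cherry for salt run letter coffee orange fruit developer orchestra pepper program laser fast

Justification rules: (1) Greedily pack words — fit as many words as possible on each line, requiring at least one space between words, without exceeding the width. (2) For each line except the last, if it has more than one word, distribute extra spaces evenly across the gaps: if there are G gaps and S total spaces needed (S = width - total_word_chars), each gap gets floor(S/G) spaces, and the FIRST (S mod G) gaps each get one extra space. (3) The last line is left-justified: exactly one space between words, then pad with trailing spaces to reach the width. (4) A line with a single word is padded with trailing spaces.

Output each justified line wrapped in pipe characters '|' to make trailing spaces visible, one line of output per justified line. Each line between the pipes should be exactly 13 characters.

Answer: |cherry    for|
|salt      run|
|letter coffee|
|orange  fruit|
|developer    |
|orchestra    |
|pepper       |
|program laser|
|fast         |

Derivation:
Line 1: ['cherry', 'for'] (min_width=10, slack=3)
Line 2: ['salt', 'run'] (min_width=8, slack=5)
Line 3: ['letter', 'coffee'] (min_width=13, slack=0)
Line 4: ['orange', 'fruit'] (min_width=12, slack=1)
Line 5: ['developer'] (min_width=9, slack=4)
Line 6: ['orchestra'] (min_width=9, slack=4)
Line 7: ['pepper'] (min_width=6, slack=7)
Line 8: ['program', 'laser'] (min_width=13, slack=0)
Line 9: ['fast'] (min_width=4, slack=9)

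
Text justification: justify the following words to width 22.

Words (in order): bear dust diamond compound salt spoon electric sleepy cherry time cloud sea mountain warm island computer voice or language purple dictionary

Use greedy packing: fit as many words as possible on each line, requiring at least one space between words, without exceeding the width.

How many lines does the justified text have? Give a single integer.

Line 1: ['bear', 'dust', 'diamond'] (min_width=17, slack=5)
Line 2: ['compound', 'salt', 'spoon'] (min_width=19, slack=3)
Line 3: ['electric', 'sleepy', 'cherry'] (min_width=22, slack=0)
Line 4: ['time', 'cloud', 'sea'] (min_width=14, slack=8)
Line 5: ['mountain', 'warm', 'island'] (min_width=20, slack=2)
Line 6: ['computer', 'voice', 'or'] (min_width=17, slack=5)
Line 7: ['language', 'purple'] (min_width=15, slack=7)
Line 8: ['dictionary'] (min_width=10, slack=12)
Total lines: 8

Answer: 8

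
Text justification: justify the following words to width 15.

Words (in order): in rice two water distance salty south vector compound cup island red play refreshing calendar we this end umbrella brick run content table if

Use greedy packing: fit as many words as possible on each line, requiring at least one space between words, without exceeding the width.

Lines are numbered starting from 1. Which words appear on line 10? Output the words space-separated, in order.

Answer: run content

Derivation:
Line 1: ['in', 'rice', 'two'] (min_width=11, slack=4)
Line 2: ['water', 'distance'] (min_width=14, slack=1)
Line 3: ['salty', 'south'] (min_width=11, slack=4)
Line 4: ['vector', 'compound'] (min_width=15, slack=0)
Line 5: ['cup', 'island', 'red'] (min_width=14, slack=1)
Line 6: ['play', 'refreshing'] (min_width=15, slack=0)
Line 7: ['calendar', 'we'] (min_width=11, slack=4)
Line 8: ['this', 'end'] (min_width=8, slack=7)
Line 9: ['umbrella', 'brick'] (min_width=14, slack=1)
Line 10: ['run', 'content'] (min_width=11, slack=4)
Line 11: ['table', 'if'] (min_width=8, slack=7)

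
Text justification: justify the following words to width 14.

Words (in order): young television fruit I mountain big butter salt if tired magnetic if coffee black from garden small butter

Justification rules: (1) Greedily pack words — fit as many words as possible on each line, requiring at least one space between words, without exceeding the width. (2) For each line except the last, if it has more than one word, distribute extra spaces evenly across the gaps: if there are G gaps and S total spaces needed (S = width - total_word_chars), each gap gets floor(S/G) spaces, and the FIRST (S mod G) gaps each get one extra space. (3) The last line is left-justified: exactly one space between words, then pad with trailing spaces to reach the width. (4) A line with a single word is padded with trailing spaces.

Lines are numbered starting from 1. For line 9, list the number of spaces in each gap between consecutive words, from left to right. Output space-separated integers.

Line 1: ['young'] (min_width=5, slack=9)
Line 2: ['television'] (min_width=10, slack=4)
Line 3: ['fruit', 'I'] (min_width=7, slack=7)
Line 4: ['mountain', 'big'] (min_width=12, slack=2)
Line 5: ['butter', 'salt', 'if'] (min_width=14, slack=0)
Line 6: ['tired', 'magnetic'] (min_width=14, slack=0)
Line 7: ['if', 'coffee'] (min_width=9, slack=5)
Line 8: ['black', 'from'] (min_width=10, slack=4)
Line 9: ['garden', 'small'] (min_width=12, slack=2)
Line 10: ['butter'] (min_width=6, slack=8)

Answer: 3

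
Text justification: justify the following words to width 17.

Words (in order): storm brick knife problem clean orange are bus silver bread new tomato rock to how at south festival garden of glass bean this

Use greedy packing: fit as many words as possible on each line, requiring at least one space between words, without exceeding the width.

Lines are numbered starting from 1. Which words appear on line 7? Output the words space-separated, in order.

Answer: festival garden

Derivation:
Line 1: ['storm', 'brick', 'knife'] (min_width=17, slack=0)
Line 2: ['problem', 'clean'] (min_width=13, slack=4)
Line 3: ['orange', 'are', 'bus'] (min_width=14, slack=3)
Line 4: ['silver', 'bread', 'new'] (min_width=16, slack=1)
Line 5: ['tomato', 'rock', 'to'] (min_width=14, slack=3)
Line 6: ['how', 'at', 'south'] (min_width=12, slack=5)
Line 7: ['festival', 'garden'] (min_width=15, slack=2)
Line 8: ['of', 'glass', 'bean'] (min_width=13, slack=4)
Line 9: ['this'] (min_width=4, slack=13)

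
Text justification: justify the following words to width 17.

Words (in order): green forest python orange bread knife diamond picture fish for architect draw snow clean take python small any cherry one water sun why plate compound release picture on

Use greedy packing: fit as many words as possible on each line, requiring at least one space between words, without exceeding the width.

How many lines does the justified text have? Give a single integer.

Line 1: ['green', 'forest'] (min_width=12, slack=5)
Line 2: ['python', 'orange'] (min_width=13, slack=4)
Line 3: ['bread', 'knife'] (min_width=11, slack=6)
Line 4: ['diamond', 'picture'] (min_width=15, slack=2)
Line 5: ['fish', 'for'] (min_width=8, slack=9)
Line 6: ['architect', 'draw'] (min_width=14, slack=3)
Line 7: ['snow', 'clean', 'take'] (min_width=15, slack=2)
Line 8: ['python', 'small', 'any'] (min_width=16, slack=1)
Line 9: ['cherry', 'one', 'water'] (min_width=16, slack=1)
Line 10: ['sun', 'why', 'plate'] (min_width=13, slack=4)
Line 11: ['compound', 'release'] (min_width=16, slack=1)
Line 12: ['picture', 'on'] (min_width=10, slack=7)
Total lines: 12

Answer: 12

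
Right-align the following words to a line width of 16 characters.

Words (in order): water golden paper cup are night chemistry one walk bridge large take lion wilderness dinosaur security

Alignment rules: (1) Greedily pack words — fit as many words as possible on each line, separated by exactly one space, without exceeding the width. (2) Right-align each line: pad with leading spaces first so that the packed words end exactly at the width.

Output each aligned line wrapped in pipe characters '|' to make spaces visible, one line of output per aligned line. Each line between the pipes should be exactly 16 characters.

Line 1: ['water', 'golden'] (min_width=12, slack=4)
Line 2: ['paper', 'cup', 'are'] (min_width=13, slack=3)
Line 3: ['night', 'chemistry'] (min_width=15, slack=1)
Line 4: ['one', 'walk', 'bridge'] (min_width=15, slack=1)
Line 5: ['large', 'take', 'lion'] (min_width=15, slack=1)
Line 6: ['wilderness'] (min_width=10, slack=6)
Line 7: ['dinosaur'] (min_width=8, slack=8)
Line 8: ['security'] (min_width=8, slack=8)

Answer: |    water golden|
|   paper cup are|
| night chemistry|
| one walk bridge|
| large take lion|
|      wilderness|
|        dinosaur|
|        security|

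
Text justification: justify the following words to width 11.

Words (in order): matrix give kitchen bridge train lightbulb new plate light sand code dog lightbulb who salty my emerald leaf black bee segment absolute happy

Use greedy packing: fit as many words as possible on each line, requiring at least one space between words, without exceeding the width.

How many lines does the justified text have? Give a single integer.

Answer: 15

Derivation:
Line 1: ['matrix', 'give'] (min_width=11, slack=0)
Line 2: ['kitchen'] (min_width=7, slack=4)
Line 3: ['bridge'] (min_width=6, slack=5)
Line 4: ['train'] (min_width=5, slack=6)
Line 5: ['lightbulb'] (min_width=9, slack=2)
Line 6: ['new', 'plate'] (min_width=9, slack=2)
Line 7: ['light', 'sand'] (min_width=10, slack=1)
Line 8: ['code', 'dog'] (min_width=8, slack=3)
Line 9: ['lightbulb'] (min_width=9, slack=2)
Line 10: ['who', 'salty'] (min_width=9, slack=2)
Line 11: ['my', 'emerald'] (min_width=10, slack=1)
Line 12: ['leaf', 'black'] (min_width=10, slack=1)
Line 13: ['bee', 'segment'] (min_width=11, slack=0)
Line 14: ['absolute'] (min_width=8, slack=3)
Line 15: ['happy'] (min_width=5, slack=6)
Total lines: 15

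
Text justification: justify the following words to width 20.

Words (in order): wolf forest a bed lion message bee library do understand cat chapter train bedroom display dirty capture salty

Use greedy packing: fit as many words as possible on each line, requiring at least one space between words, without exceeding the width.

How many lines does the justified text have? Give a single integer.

Line 1: ['wolf', 'forest', 'a', 'bed'] (min_width=17, slack=3)
Line 2: ['lion', 'message', 'bee'] (min_width=16, slack=4)
Line 3: ['library', 'do'] (min_width=10, slack=10)
Line 4: ['understand', 'cat'] (min_width=14, slack=6)
Line 5: ['chapter', 'train'] (min_width=13, slack=7)
Line 6: ['bedroom', 'display'] (min_width=15, slack=5)
Line 7: ['dirty', 'capture', 'salty'] (min_width=19, slack=1)
Total lines: 7

Answer: 7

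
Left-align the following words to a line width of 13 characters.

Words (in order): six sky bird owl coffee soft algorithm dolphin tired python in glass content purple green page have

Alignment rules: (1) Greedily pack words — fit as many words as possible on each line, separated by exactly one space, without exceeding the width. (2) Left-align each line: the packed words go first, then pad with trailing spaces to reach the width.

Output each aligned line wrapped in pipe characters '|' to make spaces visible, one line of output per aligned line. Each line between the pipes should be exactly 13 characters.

Answer: |six sky bird |
|owl coffee   |
|soft         |
|algorithm    |
|dolphin tired|
|python in    |
|glass content|
|purple green |
|page have    |

Derivation:
Line 1: ['six', 'sky', 'bird'] (min_width=12, slack=1)
Line 2: ['owl', 'coffee'] (min_width=10, slack=3)
Line 3: ['soft'] (min_width=4, slack=9)
Line 4: ['algorithm'] (min_width=9, slack=4)
Line 5: ['dolphin', 'tired'] (min_width=13, slack=0)
Line 6: ['python', 'in'] (min_width=9, slack=4)
Line 7: ['glass', 'content'] (min_width=13, slack=0)
Line 8: ['purple', 'green'] (min_width=12, slack=1)
Line 9: ['page', 'have'] (min_width=9, slack=4)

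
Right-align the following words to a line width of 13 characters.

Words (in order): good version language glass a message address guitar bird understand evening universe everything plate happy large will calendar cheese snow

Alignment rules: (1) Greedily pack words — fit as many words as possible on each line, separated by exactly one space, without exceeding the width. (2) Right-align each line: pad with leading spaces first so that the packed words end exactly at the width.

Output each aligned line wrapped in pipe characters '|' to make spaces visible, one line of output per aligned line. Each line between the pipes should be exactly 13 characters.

Answer: | good version|
|     language|
|      glass a|
|      message|
|      address|
|  guitar bird|
|   understand|
|      evening|
|     universe|
|   everything|
|  plate happy|
|   large will|
|     calendar|
|  cheese snow|

Derivation:
Line 1: ['good', 'version'] (min_width=12, slack=1)
Line 2: ['language'] (min_width=8, slack=5)
Line 3: ['glass', 'a'] (min_width=7, slack=6)
Line 4: ['message'] (min_width=7, slack=6)
Line 5: ['address'] (min_width=7, slack=6)
Line 6: ['guitar', 'bird'] (min_width=11, slack=2)
Line 7: ['understand'] (min_width=10, slack=3)
Line 8: ['evening'] (min_width=7, slack=6)
Line 9: ['universe'] (min_width=8, slack=5)
Line 10: ['everything'] (min_width=10, slack=3)
Line 11: ['plate', 'happy'] (min_width=11, slack=2)
Line 12: ['large', 'will'] (min_width=10, slack=3)
Line 13: ['calendar'] (min_width=8, slack=5)
Line 14: ['cheese', 'snow'] (min_width=11, slack=2)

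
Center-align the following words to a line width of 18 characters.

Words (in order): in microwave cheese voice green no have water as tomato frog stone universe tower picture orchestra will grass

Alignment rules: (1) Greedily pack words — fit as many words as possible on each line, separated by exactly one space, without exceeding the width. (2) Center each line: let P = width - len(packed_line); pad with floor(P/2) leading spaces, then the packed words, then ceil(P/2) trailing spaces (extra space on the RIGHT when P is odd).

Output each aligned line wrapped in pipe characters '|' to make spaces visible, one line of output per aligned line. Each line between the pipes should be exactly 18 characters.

Line 1: ['in', 'microwave'] (min_width=12, slack=6)
Line 2: ['cheese', 'voice', 'green'] (min_width=18, slack=0)
Line 3: ['no', 'have', 'water', 'as'] (min_width=16, slack=2)
Line 4: ['tomato', 'frog', 'stone'] (min_width=17, slack=1)
Line 5: ['universe', 'tower'] (min_width=14, slack=4)
Line 6: ['picture', 'orchestra'] (min_width=17, slack=1)
Line 7: ['will', 'grass'] (min_width=10, slack=8)

Answer: |   in microwave   |
|cheese voice green|
| no have water as |
|tomato frog stone |
|  universe tower  |
|picture orchestra |
|    will grass    |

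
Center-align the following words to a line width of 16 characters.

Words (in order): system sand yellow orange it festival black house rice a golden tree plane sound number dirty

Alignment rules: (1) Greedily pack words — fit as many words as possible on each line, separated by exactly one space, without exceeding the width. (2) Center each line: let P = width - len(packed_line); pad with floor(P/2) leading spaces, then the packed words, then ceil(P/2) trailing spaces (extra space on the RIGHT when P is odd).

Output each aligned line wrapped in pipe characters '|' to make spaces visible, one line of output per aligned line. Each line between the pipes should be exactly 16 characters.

Answer: |  system sand   |
|yellow orange it|
| festival black |
|  house rice a  |
|  golden tree   |
|  plane sound   |
|  number dirty  |

Derivation:
Line 1: ['system', 'sand'] (min_width=11, slack=5)
Line 2: ['yellow', 'orange', 'it'] (min_width=16, slack=0)
Line 3: ['festival', 'black'] (min_width=14, slack=2)
Line 4: ['house', 'rice', 'a'] (min_width=12, slack=4)
Line 5: ['golden', 'tree'] (min_width=11, slack=5)
Line 6: ['plane', 'sound'] (min_width=11, slack=5)
Line 7: ['number', 'dirty'] (min_width=12, slack=4)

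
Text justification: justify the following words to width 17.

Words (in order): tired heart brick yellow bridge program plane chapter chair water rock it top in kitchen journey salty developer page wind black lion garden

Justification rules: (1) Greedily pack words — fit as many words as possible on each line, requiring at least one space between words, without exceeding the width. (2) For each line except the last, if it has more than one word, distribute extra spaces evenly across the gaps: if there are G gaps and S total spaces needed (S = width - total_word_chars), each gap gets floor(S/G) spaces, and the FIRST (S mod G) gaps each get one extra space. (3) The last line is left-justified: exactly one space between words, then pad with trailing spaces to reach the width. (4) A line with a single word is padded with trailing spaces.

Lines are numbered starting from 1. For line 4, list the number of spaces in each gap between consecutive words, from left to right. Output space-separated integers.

Line 1: ['tired', 'heart', 'brick'] (min_width=17, slack=0)
Line 2: ['yellow', 'bridge'] (min_width=13, slack=4)
Line 3: ['program', 'plane'] (min_width=13, slack=4)
Line 4: ['chapter', 'chair'] (min_width=13, slack=4)
Line 5: ['water', 'rock', 'it', 'top'] (min_width=17, slack=0)
Line 6: ['in', 'kitchen'] (min_width=10, slack=7)
Line 7: ['journey', 'salty'] (min_width=13, slack=4)
Line 8: ['developer', 'page'] (min_width=14, slack=3)
Line 9: ['wind', 'black', 'lion'] (min_width=15, slack=2)
Line 10: ['garden'] (min_width=6, slack=11)

Answer: 5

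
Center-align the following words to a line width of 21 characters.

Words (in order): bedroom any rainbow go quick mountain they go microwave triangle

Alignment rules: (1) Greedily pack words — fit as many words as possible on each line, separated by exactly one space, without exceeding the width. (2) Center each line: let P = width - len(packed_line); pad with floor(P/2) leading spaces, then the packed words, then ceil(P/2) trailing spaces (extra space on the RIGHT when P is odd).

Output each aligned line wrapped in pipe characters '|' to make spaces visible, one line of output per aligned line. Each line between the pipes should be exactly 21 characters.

Answer: | bedroom any rainbow |
|  go quick mountain  |
|  they go microwave  |
|      triangle       |

Derivation:
Line 1: ['bedroom', 'any', 'rainbow'] (min_width=19, slack=2)
Line 2: ['go', 'quick', 'mountain'] (min_width=17, slack=4)
Line 3: ['they', 'go', 'microwave'] (min_width=17, slack=4)
Line 4: ['triangle'] (min_width=8, slack=13)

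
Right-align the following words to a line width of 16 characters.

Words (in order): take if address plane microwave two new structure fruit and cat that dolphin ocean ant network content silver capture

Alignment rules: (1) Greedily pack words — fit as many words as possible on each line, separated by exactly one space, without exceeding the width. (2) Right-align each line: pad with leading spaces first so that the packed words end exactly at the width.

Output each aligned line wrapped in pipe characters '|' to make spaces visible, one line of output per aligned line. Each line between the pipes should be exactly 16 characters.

Answer: | take if address|
| plane microwave|
|         two new|
| structure fruit|
|    and cat that|
|   dolphin ocean|
|     ant network|
|  content silver|
|         capture|

Derivation:
Line 1: ['take', 'if', 'address'] (min_width=15, slack=1)
Line 2: ['plane', 'microwave'] (min_width=15, slack=1)
Line 3: ['two', 'new'] (min_width=7, slack=9)
Line 4: ['structure', 'fruit'] (min_width=15, slack=1)
Line 5: ['and', 'cat', 'that'] (min_width=12, slack=4)
Line 6: ['dolphin', 'ocean'] (min_width=13, slack=3)
Line 7: ['ant', 'network'] (min_width=11, slack=5)
Line 8: ['content', 'silver'] (min_width=14, slack=2)
Line 9: ['capture'] (min_width=7, slack=9)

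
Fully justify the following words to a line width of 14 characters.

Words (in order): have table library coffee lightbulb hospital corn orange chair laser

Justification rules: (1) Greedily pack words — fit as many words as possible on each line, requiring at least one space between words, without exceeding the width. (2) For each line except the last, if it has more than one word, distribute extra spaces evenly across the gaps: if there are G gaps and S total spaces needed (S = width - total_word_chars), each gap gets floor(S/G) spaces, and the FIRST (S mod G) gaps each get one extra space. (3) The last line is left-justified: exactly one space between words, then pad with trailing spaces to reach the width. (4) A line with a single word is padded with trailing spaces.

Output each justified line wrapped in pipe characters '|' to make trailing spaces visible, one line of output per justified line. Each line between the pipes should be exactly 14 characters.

Answer: |have     table|
|library coffee|
|lightbulb     |
|hospital  corn|
|orange   chair|
|laser         |

Derivation:
Line 1: ['have', 'table'] (min_width=10, slack=4)
Line 2: ['library', 'coffee'] (min_width=14, slack=0)
Line 3: ['lightbulb'] (min_width=9, slack=5)
Line 4: ['hospital', 'corn'] (min_width=13, slack=1)
Line 5: ['orange', 'chair'] (min_width=12, slack=2)
Line 6: ['laser'] (min_width=5, slack=9)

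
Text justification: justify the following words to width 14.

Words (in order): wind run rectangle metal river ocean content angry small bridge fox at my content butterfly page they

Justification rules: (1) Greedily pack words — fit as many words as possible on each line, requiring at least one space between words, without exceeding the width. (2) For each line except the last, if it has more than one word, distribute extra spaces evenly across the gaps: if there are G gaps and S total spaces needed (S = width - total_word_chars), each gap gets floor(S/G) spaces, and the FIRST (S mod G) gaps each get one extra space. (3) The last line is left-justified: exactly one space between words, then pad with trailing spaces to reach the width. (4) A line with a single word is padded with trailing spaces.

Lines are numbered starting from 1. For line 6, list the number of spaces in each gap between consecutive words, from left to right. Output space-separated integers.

Line 1: ['wind', 'run'] (min_width=8, slack=6)
Line 2: ['rectangle'] (min_width=9, slack=5)
Line 3: ['metal', 'river'] (min_width=11, slack=3)
Line 4: ['ocean', 'content'] (min_width=13, slack=1)
Line 5: ['angry', 'small'] (min_width=11, slack=3)
Line 6: ['bridge', 'fox', 'at'] (min_width=13, slack=1)
Line 7: ['my', 'content'] (min_width=10, slack=4)
Line 8: ['butterfly', 'page'] (min_width=14, slack=0)
Line 9: ['they'] (min_width=4, slack=10)

Answer: 2 1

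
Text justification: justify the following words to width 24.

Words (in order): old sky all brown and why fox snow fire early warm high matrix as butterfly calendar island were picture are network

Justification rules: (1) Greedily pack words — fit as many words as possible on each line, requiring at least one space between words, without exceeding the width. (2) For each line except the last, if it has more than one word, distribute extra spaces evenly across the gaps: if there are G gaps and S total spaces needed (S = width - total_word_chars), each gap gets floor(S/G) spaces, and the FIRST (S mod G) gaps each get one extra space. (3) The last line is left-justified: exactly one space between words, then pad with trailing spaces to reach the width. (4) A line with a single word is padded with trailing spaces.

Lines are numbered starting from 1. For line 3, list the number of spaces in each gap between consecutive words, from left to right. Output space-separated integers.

Answer: 3 3 2

Derivation:
Line 1: ['old', 'sky', 'all', 'brown', 'and'] (min_width=21, slack=3)
Line 2: ['why', 'fox', 'snow', 'fire', 'early'] (min_width=23, slack=1)
Line 3: ['warm', 'high', 'matrix', 'as'] (min_width=19, slack=5)
Line 4: ['butterfly', 'calendar'] (min_width=18, slack=6)
Line 5: ['island', 'were', 'picture', 'are'] (min_width=23, slack=1)
Line 6: ['network'] (min_width=7, slack=17)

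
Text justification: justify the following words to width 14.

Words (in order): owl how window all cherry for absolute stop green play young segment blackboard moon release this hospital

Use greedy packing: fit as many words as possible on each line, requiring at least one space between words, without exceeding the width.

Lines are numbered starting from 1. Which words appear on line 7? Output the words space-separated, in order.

Answer: moon release

Derivation:
Line 1: ['owl', 'how', 'window'] (min_width=14, slack=0)
Line 2: ['all', 'cherry', 'for'] (min_width=14, slack=0)
Line 3: ['absolute', 'stop'] (min_width=13, slack=1)
Line 4: ['green', 'play'] (min_width=10, slack=4)
Line 5: ['young', 'segment'] (min_width=13, slack=1)
Line 6: ['blackboard'] (min_width=10, slack=4)
Line 7: ['moon', 'release'] (min_width=12, slack=2)
Line 8: ['this', 'hospital'] (min_width=13, slack=1)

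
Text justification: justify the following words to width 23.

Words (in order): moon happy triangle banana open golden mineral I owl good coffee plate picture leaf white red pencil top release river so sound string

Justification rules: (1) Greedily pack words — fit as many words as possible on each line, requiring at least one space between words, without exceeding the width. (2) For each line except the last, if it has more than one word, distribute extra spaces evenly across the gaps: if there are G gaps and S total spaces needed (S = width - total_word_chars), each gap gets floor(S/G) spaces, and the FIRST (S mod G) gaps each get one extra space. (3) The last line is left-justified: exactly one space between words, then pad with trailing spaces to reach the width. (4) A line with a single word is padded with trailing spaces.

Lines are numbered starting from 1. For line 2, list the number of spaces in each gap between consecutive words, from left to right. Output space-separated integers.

Answer: 4 3

Derivation:
Line 1: ['moon', 'happy', 'triangle'] (min_width=19, slack=4)
Line 2: ['banana', 'open', 'golden'] (min_width=18, slack=5)
Line 3: ['mineral', 'I', 'owl', 'good'] (min_width=18, slack=5)
Line 4: ['coffee', 'plate', 'picture'] (min_width=20, slack=3)
Line 5: ['leaf', 'white', 'red', 'pencil'] (min_width=21, slack=2)
Line 6: ['top', 'release', 'river', 'so'] (min_width=20, slack=3)
Line 7: ['sound', 'string'] (min_width=12, slack=11)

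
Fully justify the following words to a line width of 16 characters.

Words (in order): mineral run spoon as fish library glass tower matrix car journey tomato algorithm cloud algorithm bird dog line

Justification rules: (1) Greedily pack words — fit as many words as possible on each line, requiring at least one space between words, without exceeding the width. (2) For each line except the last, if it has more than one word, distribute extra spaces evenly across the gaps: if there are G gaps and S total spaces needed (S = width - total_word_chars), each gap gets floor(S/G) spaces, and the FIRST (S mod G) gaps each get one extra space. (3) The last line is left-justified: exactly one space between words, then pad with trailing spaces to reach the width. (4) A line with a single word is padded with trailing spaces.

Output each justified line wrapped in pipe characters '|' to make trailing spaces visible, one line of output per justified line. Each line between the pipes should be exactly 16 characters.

Answer: |mineral      run|
|spoon   as  fish|
|library    glass|
|tower matrix car|
|journey   tomato|
|algorithm  cloud|
|algorithm   bird|
|dog line        |

Derivation:
Line 1: ['mineral', 'run'] (min_width=11, slack=5)
Line 2: ['spoon', 'as', 'fish'] (min_width=13, slack=3)
Line 3: ['library', 'glass'] (min_width=13, slack=3)
Line 4: ['tower', 'matrix', 'car'] (min_width=16, slack=0)
Line 5: ['journey', 'tomato'] (min_width=14, slack=2)
Line 6: ['algorithm', 'cloud'] (min_width=15, slack=1)
Line 7: ['algorithm', 'bird'] (min_width=14, slack=2)
Line 8: ['dog', 'line'] (min_width=8, slack=8)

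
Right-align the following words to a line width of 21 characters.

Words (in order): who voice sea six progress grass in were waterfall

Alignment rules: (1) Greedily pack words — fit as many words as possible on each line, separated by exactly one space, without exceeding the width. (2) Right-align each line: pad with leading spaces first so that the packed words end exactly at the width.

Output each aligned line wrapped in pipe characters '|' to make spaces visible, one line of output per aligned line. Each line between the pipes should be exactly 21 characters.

Answer: |    who voice sea six|
|    progress grass in|
|       were waterfall|

Derivation:
Line 1: ['who', 'voice', 'sea', 'six'] (min_width=17, slack=4)
Line 2: ['progress', 'grass', 'in'] (min_width=17, slack=4)
Line 3: ['were', 'waterfall'] (min_width=14, slack=7)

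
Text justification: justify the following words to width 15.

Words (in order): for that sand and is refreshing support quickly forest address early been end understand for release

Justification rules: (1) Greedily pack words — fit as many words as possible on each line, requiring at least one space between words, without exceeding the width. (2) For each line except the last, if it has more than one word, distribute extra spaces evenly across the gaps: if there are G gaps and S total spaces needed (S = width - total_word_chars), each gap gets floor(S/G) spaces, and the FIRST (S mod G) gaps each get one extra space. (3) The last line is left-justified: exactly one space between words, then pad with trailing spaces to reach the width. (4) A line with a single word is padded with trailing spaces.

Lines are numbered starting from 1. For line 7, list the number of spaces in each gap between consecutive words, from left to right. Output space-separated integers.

Answer: 2

Derivation:
Line 1: ['for', 'that', 'sand'] (min_width=13, slack=2)
Line 2: ['and', 'is'] (min_width=6, slack=9)
Line 3: ['refreshing'] (min_width=10, slack=5)
Line 4: ['support', 'quickly'] (min_width=15, slack=0)
Line 5: ['forest', 'address'] (min_width=14, slack=1)
Line 6: ['early', 'been', 'end'] (min_width=14, slack=1)
Line 7: ['understand', 'for'] (min_width=14, slack=1)
Line 8: ['release'] (min_width=7, slack=8)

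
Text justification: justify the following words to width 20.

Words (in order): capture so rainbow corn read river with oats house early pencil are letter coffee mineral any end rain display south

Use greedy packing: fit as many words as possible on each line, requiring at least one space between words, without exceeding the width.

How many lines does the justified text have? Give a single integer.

Line 1: ['capture', 'so', 'rainbow'] (min_width=18, slack=2)
Line 2: ['corn', 'read', 'river', 'with'] (min_width=20, slack=0)
Line 3: ['oats', 'house', 'early'] (min_width=16, slack=4)
Line 4: ['pencil', 'are', 'letter'] (min_width=17, slack=3)
Line 5: ['coffee', 'mineral', 'any'] (min_width=18, slack=2)
Line 6: ['end', 'rain', 'display'] (min_width=16, slack=4)
Line 7: ['south'] (min_width=5, slack=15)
Total lines: 7

Answer: 7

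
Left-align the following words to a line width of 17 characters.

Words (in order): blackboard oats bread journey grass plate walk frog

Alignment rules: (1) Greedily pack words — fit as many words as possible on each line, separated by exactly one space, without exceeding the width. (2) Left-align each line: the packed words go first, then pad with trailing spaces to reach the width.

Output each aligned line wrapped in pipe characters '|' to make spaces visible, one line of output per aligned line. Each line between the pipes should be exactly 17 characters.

Line 1: ['blackboard', 'oats'] (min_width=15, slack=2)
Line 2: ['bread', 'journey'] (min_width=13, slack=4)
Line 3: ['grass', 'plate', 'walk'] (min_width=16, slack=1)
Line 4: ['frog'] (min_width=4, slack=13)

Answer: |blackboard oats  |
|bread journey    |
|grass plate walk |
|frog             |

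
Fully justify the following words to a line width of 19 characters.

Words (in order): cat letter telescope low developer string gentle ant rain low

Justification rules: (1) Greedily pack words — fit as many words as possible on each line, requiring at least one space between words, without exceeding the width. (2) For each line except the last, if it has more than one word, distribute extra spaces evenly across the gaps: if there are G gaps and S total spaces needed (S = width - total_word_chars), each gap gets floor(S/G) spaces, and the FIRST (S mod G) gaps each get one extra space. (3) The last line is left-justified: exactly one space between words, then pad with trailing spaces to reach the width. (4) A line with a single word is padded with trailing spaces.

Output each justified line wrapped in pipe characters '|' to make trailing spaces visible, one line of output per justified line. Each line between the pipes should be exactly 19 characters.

Answer: |cat          letter|
|telescope       low|
|developer    string|
|gentle ant rain low|

Derivation:
Line 1: ['cat', 'letter'] (min_width=10, slack=9)
Line 2: ['telescope', 'low'] (min_width=13, slack=6)
Line 3: ['developer', 'string'] (min_width=16, slack=3)
Line 4: ['gentle', 'ant', 'rain', 'low'] (min_width=19, slack=0)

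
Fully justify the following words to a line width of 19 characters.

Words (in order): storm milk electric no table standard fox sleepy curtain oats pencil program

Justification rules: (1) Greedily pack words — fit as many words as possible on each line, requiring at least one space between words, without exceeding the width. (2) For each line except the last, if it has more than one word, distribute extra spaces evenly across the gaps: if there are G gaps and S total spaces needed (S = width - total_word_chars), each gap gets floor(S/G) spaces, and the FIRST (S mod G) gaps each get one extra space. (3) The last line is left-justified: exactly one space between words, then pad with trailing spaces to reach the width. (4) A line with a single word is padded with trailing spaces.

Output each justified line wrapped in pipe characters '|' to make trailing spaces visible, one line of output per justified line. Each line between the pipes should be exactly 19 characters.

Line 1: ['storm', 'milk', 'electric'] (min_width=19, slack=0)
Line 2: ['no', 'table', 'standard'] (min_width=17, slack=2)
Line 3: ['fox', 'sleepy', 'curtain'] (min_width=18, slack=1)
Line 4: ['oats', 'pencil', 'program'] (min_width=19, slack=0)

Answer: |storm milk electric|
|no  table  standard|
|fox  sleepy curtain|
|oats pencil program|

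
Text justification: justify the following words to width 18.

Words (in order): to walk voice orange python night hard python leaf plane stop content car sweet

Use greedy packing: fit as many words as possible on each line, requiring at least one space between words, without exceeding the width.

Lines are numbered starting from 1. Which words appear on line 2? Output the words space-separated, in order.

Line 1: ['to', 'walk', 'voice'] (min_width=13, slack=5)
Line 2: ['orange', 'python'] (min_width=13, slack=5)
Line 3: ['night', 'hard', 'python'] (min_width=17, slack=1)
Line 4: ['leaf', 'plane', 'stop'] (min_width=15, slack=3)
Line 5: ['content', 'car', 'sweet'] (min_width=17, slack=1)

Answer: orange python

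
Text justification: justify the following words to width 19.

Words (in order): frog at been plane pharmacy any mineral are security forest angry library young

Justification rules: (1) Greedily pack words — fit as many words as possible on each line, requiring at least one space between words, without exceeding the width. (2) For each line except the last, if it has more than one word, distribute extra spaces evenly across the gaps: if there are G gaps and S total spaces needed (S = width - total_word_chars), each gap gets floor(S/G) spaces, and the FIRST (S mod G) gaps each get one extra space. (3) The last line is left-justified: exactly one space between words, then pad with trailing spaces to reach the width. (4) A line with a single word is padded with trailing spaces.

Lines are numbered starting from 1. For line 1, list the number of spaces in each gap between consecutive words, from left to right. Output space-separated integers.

Answer: 2 1 1

Derivation:
Line 1: ['frog', 'at', 'been', 'plane'] (min_width=18, slack=1)
Line 2: ['pharmacy', 'any'] (min_width=12, slack=7)
Line 3: ['mineral', 'are'] (min_width=11, slack=8)
Line 4: ['security', 'forest'] (min_width=15, slack=4)
Line 5: ['angry', 'library', 'young'] (min_width=19, slack=0)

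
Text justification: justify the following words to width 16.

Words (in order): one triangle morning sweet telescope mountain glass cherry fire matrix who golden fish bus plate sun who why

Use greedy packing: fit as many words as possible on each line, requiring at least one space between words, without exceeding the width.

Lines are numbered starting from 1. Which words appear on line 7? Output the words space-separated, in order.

Line 1: ['one', 'triangle'] (min_width=12, slack=4)
Line 2: ['morning', 'sweet'] (min_width=13, slack=3)
Line 3: ['telescope'] (min_width=9, slack=7)
Line 4: ['mountain', 'glass'] (min_width=14, slack=2)
Line 5: ['cherry', 'fire'] (min_width=11, slack=5)
Line 6: ['matrix', 'who'] (min_width=10, slack=6)
Line 7: ['golden', 'fish', 'bus'] (min_width=15, slack=1)
Line 8: ['plate', 'sun', 'who'] (min_width=13, slack=3)
Line 9: ['why'] (min_width=3, slack=13)

Answer: golden fish bus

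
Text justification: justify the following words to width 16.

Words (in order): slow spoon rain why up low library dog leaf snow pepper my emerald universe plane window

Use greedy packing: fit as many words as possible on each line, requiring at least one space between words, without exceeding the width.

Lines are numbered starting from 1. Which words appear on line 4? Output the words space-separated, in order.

Answer: snow pepper my

Derivation:
Line 1: ['slow', 'spoon', 'rain'] (min_width=15, slack=1)
Line 2: ['why', 'up', 'low'] (min_width=10, slack=6)
Line 3: ['library', 'dog', 'leaf'] (min_width=16, slack=0)
Line 4: ['snow', 'pepper', 'my'] (min_width=14, slack=2)
Line 5: ['emerald', 'universe'] (min_width=16, slack=0)
Line 6: ['plane', 'window'] (min_width=12, slack=4)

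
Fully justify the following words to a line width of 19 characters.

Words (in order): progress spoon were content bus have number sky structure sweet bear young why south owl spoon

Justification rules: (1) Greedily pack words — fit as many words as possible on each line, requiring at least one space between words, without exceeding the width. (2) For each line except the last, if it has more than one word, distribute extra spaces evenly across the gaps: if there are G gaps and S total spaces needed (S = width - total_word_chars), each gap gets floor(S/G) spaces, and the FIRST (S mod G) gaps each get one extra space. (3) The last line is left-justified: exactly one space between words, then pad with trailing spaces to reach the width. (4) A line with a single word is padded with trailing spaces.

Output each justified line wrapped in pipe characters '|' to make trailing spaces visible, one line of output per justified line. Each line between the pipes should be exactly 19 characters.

Line 1: ['progress', 'spoon', 'were'] (min_width=19, slack=0)
Line 2: ['content', 'bus', 'have'] (min_width=16, slack=3)
Line 3: ['number', 'sky'] (min_width=10, slack=9)
Line 4: ['structure', 'sweet'] (min_width=15, slack=4)
Line 5: ['bear', 'young', 'why'] (min_width=14, slack=5)
Line 6: ['south', 'owl', 'spoon'] (min_width=15, slack=4)

Answer: |progress spoon were|
|content   bus  have|
|number          sky|
|structure     sweet|
|bear    young   why|
|south owl spoon    |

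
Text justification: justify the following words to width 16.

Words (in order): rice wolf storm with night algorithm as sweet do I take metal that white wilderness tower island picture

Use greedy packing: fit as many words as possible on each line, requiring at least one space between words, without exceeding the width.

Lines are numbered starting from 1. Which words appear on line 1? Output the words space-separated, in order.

Answer: rice wolf storm

Derivation:
Line 1: ['rice', 'wolf', 'storm'] (min_width=15, slack=1)
Line 2: ['with', 'night'] (min_width=10, slack=6)
Line 3: ['algorithm', 'as'] (min_width=12, slack=4)
Line 4: ['sweet', 'do', 'I', 'take'] (min_width=15, slack=1)
Line 5: ['metal', 'that', 'white'] (min_width=16, slack=0)
Line 6: ['wilderness', 'tower'] (min_width=16, slack=0)
Line 7: ['island', 'picture'] (min_width=14, slack=2)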